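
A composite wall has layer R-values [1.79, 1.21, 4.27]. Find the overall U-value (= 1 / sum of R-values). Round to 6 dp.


R_total = 1.79 + 1.21 + 4.27 = 7.27
U = 1/7.27 = 0.137552

0.137552


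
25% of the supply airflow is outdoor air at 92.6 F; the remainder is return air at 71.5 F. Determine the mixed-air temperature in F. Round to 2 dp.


T_mix = 0.25*92.6 + 0.75*71.5 = 76.78 F

76.78 F


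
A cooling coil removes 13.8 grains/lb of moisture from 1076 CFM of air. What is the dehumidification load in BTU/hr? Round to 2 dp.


Q = 0.68 * 1076 * 13.8 = 10097.18 BTU/hr

10097.18 BTU/hr


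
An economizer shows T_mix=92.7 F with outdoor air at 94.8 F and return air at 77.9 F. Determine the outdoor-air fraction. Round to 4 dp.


frac = (92.7 - 77.9) / (94.8 - 77.9) = 0.8757

0.8757


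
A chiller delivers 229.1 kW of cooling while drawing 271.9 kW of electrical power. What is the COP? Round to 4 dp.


COP = 229.1 / 271.9 = 0.8426

0.8426


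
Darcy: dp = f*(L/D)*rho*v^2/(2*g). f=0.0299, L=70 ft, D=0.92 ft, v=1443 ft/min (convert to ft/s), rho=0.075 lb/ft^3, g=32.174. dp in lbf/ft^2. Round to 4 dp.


v_fps = 1443/60 = 24.05 ft/s
dp = 0.0299*(70/0.92)*0.075*24.05^2/(2*32.174) = 1.5337 lbf/ft^2

1.5337 lbf/ft^2


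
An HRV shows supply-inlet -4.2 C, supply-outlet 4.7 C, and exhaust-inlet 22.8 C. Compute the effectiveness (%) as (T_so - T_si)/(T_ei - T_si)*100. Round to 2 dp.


eff = (4.7-(-4.2))/(22.8-(-4.2))*100 = 32.96 %

32.96 %


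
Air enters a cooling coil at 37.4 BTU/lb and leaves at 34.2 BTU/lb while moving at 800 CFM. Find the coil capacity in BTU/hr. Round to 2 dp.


Q = 4.5 * 800 * (37.4 - 34.2) = 11520.00 BTU/hr

11520.00 BTU/hr


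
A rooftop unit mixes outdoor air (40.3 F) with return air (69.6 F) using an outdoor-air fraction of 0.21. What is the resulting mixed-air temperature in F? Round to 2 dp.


T_mix = 0.21*40.3 + 0.79*69.6 = 63.45 F

63.45 F


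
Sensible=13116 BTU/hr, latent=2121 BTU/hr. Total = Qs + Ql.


Qt = 13116 + 2121 = 15237 BTU/hr

15237 BTU/hr


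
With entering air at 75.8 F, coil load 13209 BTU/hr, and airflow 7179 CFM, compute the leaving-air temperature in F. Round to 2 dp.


dT = 13209/(1.08*7179) = 1.7037
T_leave = 75.8 - 1.7037 = 74.10 F

74.10 F


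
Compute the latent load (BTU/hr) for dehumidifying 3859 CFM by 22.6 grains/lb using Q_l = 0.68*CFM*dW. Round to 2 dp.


Q = 0.68 * 3859 * 22.6 = 59305.11 BTU/hr

59305.11 BTU/hr


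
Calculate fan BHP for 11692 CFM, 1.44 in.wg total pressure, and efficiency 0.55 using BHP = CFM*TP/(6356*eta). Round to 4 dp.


BHP = 11692 * 1.44 / (6356 * 0.55) = 4.8162 hp

4.8162 hp


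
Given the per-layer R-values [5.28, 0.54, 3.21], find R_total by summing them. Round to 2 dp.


R_total = 5.28 + 0.54 + 3.21 = 9.03

9.03


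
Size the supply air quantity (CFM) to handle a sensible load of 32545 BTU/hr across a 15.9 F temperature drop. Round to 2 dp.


CFM = 32545 / (1.08 * 15.9) = 1895.24

1895.24 CFM


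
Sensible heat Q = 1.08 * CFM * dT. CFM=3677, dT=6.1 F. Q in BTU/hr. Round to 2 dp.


Q = 1.08 * 3677 * 6.1 = 24224.08 BTU/hr

24224.08 BTU/hr


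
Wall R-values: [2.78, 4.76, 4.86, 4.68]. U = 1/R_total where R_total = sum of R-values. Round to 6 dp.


R_total = 2.78 + 4.76 + 4.86 + 4.68 = 17.08
U = 1/17.08 = 0.058548

0.058548


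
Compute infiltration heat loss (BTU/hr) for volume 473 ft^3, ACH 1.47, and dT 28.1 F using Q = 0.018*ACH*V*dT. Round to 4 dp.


Q = 0.018 * 1.47 * 473 * 28.1 = 351.6878 BTU/hr

351.6878 BTU/hr


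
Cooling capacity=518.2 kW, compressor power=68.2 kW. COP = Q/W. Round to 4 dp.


COP = 518.2 / 68.2 = 7.5982

7.5982


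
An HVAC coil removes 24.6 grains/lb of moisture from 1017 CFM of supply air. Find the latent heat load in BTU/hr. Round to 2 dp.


Q = 0.68 * 1017 * 24.6 = 17012.38 BTU/hr

17012.38 BTU/hr


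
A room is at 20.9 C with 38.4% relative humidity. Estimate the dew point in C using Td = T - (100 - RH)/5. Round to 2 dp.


Td = 20.9 - (100-38.4)/5 = 8.58 C

8.58 C


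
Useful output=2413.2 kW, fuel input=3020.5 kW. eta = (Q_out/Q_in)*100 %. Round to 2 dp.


eta = (2413.2/3020.5)*100 = 79.89 %

79.89 %


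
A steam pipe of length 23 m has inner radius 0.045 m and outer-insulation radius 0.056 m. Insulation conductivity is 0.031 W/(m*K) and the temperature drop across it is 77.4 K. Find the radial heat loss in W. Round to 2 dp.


Q = 2*pi*0.031*23*77.4/ln(0.056/0.045) = 1585.56 W

1585.56 W


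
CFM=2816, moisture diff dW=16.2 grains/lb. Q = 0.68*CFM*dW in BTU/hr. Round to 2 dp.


Q = 0.68 * 2816 * 16.2 = 31021.06 BTU/hr

31021.06 BTU/hr


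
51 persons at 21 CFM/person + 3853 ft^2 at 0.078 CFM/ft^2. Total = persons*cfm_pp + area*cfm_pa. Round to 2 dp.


Total = 51*21 + 3853*0.078 = 1371.53 CFM

1371.53 CFM


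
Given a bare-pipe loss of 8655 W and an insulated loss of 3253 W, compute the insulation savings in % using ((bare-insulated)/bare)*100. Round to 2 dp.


Savings = ((8655-3253)/8655)*100 = 62.41 %

62.41 %


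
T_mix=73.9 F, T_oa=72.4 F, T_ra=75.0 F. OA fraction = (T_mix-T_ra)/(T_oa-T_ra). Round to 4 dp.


frac = (73.9 - 75.0) / (72.4 - 75.0) = 0.4231

0.4231


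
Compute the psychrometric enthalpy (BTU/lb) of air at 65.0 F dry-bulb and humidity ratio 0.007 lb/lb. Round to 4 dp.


h = 0.24*65.0 + 0.007*(1061+0.444*65.0) = 23.2290 BTU/lb

23.2290 BTU/lb


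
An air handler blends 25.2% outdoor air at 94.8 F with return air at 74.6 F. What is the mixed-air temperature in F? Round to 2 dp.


T_mix = 74.6 + (25.2/100)*(94.8-74.6) = 79.69 F

79.69 F


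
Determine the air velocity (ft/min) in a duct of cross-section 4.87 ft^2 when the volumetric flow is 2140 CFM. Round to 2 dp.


V = 2140 / 4.87 = 439.43 ft/min

439.43 ft/min


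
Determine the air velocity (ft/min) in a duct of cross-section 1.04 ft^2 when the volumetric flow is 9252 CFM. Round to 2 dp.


V = 9252 / 1.04 = 8896.15 ft/min

8896.15 ft/min


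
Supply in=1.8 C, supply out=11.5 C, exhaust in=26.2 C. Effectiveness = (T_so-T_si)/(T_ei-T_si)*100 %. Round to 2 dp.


eff = (11.5-1.8)/(26.2-1.8)*100 = 39.75 %

39.75 %


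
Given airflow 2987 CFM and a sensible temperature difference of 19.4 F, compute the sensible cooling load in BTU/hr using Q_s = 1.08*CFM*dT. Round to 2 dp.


Q = 1.08 * 2987 * 19.4 = 62583.62 BTU/hr

62583.62 BTU/hr


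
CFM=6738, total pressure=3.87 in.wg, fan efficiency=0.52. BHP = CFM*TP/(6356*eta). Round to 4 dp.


BHP = 6738 * 3.87 / (6356 * 0.52) = 7.8896 hp

7.8896 hp


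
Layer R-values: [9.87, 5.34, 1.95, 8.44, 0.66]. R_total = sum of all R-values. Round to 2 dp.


R_total = 9.87 + 5.34 + 1.95 + 8.44 + 0.66 = 26.26

26.26


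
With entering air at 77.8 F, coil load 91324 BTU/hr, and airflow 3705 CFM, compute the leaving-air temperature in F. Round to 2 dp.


dT = 91324/(1.08*3705) = 22.8230
T_leave = 77.8 - 22.8230 = 54.98 F

54.98 F


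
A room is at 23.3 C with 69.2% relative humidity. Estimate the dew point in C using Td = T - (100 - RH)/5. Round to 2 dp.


Td = 23.3 - (100-69.2)/5 = 17.14 C

17.14 C


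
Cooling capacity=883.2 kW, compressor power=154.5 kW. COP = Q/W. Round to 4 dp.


COP = 883.2 / 154.5 = 5.7165

5.7165


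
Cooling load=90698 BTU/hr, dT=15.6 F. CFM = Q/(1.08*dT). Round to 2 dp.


CFM = 90698 / (1.08 * 15.6) = 5383.31

5383.31 CFM


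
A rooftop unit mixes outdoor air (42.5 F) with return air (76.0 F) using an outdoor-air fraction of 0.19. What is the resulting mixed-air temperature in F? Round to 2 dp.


T_mix = 0.19*42.5 + 0.81*76.0 = 69.64 F

69.64 F


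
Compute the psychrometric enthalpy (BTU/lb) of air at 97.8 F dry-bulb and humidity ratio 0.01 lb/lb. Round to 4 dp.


h = 0.24*97.8 + 0.01*(1061+0.444*97.8) = 34.5162 BTU/lb

34.5162 BTU/lb


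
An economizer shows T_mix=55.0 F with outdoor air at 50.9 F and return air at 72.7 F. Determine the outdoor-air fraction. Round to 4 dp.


frac = (55.0 - 72.7) / (50.9 - 72.7) = 0.8119

0.8119


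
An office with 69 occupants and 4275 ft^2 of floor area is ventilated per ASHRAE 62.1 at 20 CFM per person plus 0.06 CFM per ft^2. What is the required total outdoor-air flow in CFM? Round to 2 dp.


Total = 69*20 + 4275*0.06 = 1636.50 CFM

1636.50 CFM


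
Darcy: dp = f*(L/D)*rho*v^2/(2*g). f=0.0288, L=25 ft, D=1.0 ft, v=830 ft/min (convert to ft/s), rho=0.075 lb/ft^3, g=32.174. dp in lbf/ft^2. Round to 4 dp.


v_fps = 830/60 = 13.8333 ft/s
dp = 0.0288*(25/1.0)*0.075*13.8333^2/(2*32.174) = 0.1606 lbf/ft^2

0.1606 lbf/ft^2


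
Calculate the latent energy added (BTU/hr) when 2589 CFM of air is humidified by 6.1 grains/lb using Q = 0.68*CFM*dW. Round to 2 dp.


Q = 0.68 * 2589 * 6.1 = 10739.17 BTU/hr

10739.17 BTU/hr


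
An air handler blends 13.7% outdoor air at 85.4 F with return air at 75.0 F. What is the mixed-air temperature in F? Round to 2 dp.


T_mix = 75.0 + (13.7/100)*(85.4-75.0) = 76.42 F

76.42 F


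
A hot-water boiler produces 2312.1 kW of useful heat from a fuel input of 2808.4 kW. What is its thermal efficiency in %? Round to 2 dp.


eta = (2312.1/2808.4)*100 = 82.33 %

82.33 %


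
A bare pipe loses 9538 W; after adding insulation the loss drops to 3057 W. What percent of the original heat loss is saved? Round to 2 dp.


Savings = ((9538-3057)/9538)*100 = 67.95 %

67.95 %


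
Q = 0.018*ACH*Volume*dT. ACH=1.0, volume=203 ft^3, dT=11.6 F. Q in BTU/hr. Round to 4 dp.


Q = 0.018 * 1.0 * 203 * 11.6 = 42.3864 BTU/hr

42.3864 BTU/hr


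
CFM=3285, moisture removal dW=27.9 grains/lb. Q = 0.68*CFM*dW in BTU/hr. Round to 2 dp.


Q = 0.68 * 3285 * 27.9 = 62323.02 BTU/hr

62323.02 BTU/hr


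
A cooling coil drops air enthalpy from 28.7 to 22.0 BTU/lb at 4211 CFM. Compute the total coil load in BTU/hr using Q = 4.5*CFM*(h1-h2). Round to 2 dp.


Q = 4.5 * 4211 * (28.7 - 22.0) = 126961.65 BTU/hr

126961.65 BTU/hr


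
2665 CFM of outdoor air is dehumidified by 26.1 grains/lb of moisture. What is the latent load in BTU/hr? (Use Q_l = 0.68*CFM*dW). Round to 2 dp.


Q = 0.68 * 2665 * 26.1 = 47298.42 BTU/hr

47298.42 BTU/hr


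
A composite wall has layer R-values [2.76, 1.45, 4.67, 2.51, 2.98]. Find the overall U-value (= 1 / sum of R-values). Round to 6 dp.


R_total = 2.76 + 1.45 + 4.67 + 2.51 + 2.98 = 14.37
U = 1/14.37 = 0.069589

0.069589


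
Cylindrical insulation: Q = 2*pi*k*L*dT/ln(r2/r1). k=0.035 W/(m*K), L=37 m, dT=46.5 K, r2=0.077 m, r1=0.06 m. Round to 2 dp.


Q = 2*pi*0.035*37*46.5/ln(0.077/0.06) = 1516.70 W

1516.70 W


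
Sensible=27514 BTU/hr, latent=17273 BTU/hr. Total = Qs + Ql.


Qt = 27514 + 17273 = 44787 BTU/hr

44787 BTU/hr


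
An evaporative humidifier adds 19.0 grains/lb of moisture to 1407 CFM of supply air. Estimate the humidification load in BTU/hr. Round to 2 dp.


Q = 0.68 * 1407 * 19.0 = 18178.44 BTU/hr

18178.44 BTU/hr


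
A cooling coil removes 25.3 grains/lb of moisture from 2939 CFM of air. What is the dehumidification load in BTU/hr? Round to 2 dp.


Q = 0.68 * 2939 * 25.3 = 50562.56 BTU/hr

50562.56 BTU/hr


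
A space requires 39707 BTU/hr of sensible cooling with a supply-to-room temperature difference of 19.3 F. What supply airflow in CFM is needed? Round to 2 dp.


CFM = 39707 / (1.08 * 19.3) = 1904.96

1904.96 CFM


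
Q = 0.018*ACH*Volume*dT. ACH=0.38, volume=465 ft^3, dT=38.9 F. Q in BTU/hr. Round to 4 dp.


Q = 0.018 * 0.38 * 465 * 38.9 = 123.7253 BTU/hr

123.7253 BTU/hr


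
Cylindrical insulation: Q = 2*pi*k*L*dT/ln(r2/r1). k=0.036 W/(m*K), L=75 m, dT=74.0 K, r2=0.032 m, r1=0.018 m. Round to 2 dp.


Q = 2*pi*0.036*75*74.0/ln(0.032/0.018) = 2181.89 W

2181.89 W


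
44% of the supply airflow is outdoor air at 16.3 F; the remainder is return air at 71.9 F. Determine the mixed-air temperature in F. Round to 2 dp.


T_mix = 0.44*16.3 + 0.56*71.9 = 47.44 F

47.44 F


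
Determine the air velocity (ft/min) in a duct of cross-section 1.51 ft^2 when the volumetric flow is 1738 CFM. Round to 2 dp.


V = 1738 / 1.51 = 1150.99 ft/min

1150.99 ft/min


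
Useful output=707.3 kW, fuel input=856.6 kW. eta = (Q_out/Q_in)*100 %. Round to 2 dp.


eta = (707.3/856.6)*100 = 82.57 %

82.57 %


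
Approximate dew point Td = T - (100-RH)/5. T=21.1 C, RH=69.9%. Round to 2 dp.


Td = 21.1 - (100-69.9)/5 = 15.08 C

15.08 C


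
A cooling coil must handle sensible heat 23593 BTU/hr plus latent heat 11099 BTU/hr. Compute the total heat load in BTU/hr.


Qt = 23593 + 11099 = 34692 BTU/hr

34692 BTU/hr


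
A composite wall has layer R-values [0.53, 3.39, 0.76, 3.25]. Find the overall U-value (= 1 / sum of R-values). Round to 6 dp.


R_total = 0.53 + 3.39 + 0.76 + 3.25 = 7.93
U = 1/7.93 = 0.126103

0.126103


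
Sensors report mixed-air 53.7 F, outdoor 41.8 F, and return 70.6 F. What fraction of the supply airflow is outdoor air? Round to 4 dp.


frac = (53.7 - 70.6) / (41.8 - 70.6) = 0.5868

0.5868


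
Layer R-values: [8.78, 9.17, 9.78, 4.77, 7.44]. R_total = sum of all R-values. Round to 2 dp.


R_total = 8.78 + 9.17 + 9.78 + 4.77 + 7.44 = 39.94

39.94


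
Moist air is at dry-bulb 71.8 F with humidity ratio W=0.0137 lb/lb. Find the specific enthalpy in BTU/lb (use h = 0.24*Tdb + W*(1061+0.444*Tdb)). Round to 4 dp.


h = 0.24*71.8 + 0.0137*(1061+0.444*71.8) = 32.2044 BTU/lb

32.2044 BTU/lb


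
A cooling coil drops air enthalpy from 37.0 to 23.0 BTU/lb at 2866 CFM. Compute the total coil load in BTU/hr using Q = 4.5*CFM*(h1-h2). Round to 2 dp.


Q = 4.5 * 2866 * (37.0 - 23.0) = 180558.00 BTU/hr

180558.00 BTU/hr


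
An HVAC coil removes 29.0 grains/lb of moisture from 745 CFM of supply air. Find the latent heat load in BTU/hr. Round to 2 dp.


Q = 0.68 * 745 * 29.0 = 14691.40 BTU/hr

14691.40 BTU/hr


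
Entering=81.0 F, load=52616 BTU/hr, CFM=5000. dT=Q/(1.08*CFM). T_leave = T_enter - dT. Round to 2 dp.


dT = 52616/(1.08*5000) = 9.7437
T_leave = 81.0 - 9.7437 = 71.26 F

71.26 F


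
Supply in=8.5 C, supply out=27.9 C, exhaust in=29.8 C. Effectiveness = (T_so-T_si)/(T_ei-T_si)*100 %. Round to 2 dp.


eff = (27.9-8.5)/(29.8-8.5)*100 = 91.08 %

91.08 %


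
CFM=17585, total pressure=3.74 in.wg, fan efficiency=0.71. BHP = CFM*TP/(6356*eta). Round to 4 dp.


BHP = 17585 * 3.74 / (6356 * 0.71) = 14.5738 hp

14.5738 hp


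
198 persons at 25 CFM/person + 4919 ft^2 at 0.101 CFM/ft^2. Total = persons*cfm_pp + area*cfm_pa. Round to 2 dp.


Total = 198*25 + 4919*0.101 = 5446.82 CFM

5446.82 CFM


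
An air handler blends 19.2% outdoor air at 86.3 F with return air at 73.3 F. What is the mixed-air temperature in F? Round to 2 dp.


T_mix = 73.3 + (19.2/100)*(86.3-73.3) = 75.80 F

75.80 F


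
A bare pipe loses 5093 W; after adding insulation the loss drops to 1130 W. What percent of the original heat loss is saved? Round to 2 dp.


Savings = ((5093-1130)/5093)*100 = 77.81 %

77.81 %


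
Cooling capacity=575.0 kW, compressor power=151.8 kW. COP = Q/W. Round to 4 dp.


COP = 575.0 / 151.8 = 3.7879

3.7879


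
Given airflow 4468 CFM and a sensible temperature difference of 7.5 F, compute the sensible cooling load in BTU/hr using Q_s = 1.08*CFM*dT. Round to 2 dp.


Q = 1.08 * 4468 * 7.5 = 36190.80 BTU/hr

36190.80 BTU/hr


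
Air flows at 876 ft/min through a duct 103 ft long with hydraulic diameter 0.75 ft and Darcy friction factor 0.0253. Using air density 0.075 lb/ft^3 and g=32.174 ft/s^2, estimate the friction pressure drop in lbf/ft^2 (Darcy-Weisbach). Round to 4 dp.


v_fps = 876/60 = 14.6 ft/s
dp = 0.0253*(103/0.75)*0.075*14.6^2/(2*32.174) = 0.8632 lbf/ft^2

0.8632 lbf/ft^2


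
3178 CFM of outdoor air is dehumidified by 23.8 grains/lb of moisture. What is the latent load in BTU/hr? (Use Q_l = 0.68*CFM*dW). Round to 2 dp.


Q = 0.68 * 3178 * 23.8 = 51432.75 BTU/hr

51432.75 BTU/hr


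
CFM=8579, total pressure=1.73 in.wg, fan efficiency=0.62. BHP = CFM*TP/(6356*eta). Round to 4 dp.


BHP = 8579 * 1.73 / (6356 * 0.62) = 3.7662 hp

3.7662 hp


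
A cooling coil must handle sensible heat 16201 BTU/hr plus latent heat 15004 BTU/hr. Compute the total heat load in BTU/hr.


Qt = 16201 + 15004 = 31205 BTU/hr

31205 BTU/hr


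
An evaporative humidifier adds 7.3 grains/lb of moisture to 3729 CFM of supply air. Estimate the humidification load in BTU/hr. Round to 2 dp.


Q = 0.68 * 3729 * 7.3 = 18510.76 BTU/hr

18510.76 BTU/hr


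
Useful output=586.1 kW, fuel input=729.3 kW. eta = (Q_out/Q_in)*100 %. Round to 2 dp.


eta = (586.1/729.3)*100 = 80.36 %

80.36 %


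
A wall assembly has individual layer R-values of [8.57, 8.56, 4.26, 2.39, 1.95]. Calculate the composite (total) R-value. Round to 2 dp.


R_total = 8.57 + 8.56 + 4.26 + 2.39 + 1.95 = 25.73

25.73


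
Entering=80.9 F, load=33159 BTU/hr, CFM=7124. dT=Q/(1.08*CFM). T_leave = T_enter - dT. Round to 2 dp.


dT = 33159/(1.08*7124) = 4.3098
T_leave = 80.9 - 4.3098 = 76.59 F

76.59 F


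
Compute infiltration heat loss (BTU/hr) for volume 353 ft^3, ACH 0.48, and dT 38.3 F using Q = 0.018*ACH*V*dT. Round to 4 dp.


Q = 0.018 * 0.48 * 353 * 38.3 = 116.8119 BTU/hr

116.8119 BTU/hr


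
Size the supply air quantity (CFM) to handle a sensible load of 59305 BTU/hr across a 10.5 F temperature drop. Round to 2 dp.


CFM = 59305 / (1.08 * 10.5) = 5229.72

5229.72 CFM


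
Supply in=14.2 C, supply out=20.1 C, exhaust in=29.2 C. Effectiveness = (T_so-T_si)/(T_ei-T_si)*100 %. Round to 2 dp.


eff = (20.1-14.2)/(29.2-14.2)*100 = 39.33 %

39.33 %


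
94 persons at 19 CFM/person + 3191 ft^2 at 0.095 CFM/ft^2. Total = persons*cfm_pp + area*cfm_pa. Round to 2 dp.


Total = 94*19 + 3191*0.095 = 2089.15 CFM

2089.15 CFM


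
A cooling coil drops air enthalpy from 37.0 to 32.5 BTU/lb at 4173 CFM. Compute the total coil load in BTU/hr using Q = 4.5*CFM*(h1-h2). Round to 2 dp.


Q = 4.5 * 4173 * (37.0 - 32.5) = 84503.25 BTU/hr

84503.25 BTU/hr


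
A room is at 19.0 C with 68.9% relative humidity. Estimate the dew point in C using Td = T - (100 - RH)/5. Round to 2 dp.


Td = 19.0 - (100-68.9)/5 = 12.78 C

12.78 C


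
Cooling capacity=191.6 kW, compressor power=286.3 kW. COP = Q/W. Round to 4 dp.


COP = 191.6 / 286.3 = 0.6692

0.6692


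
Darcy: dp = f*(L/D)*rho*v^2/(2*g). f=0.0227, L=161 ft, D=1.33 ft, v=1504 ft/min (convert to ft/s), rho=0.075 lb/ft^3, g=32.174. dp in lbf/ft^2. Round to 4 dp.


v_fps = 1504/60 = 25.0667 ft/s
dp = 0.0227*(161/1.33)*0.075*25.0667^2/(2*32.174) = 2.0124 lbf/ft^2

2.0124 lbf/ft^2


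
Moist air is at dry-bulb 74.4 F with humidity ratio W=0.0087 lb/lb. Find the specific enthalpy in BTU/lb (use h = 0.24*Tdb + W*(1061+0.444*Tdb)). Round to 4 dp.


h = 0.24*74.4 + 0.0087*(1061+0.444*74.4) = 27.3741 BTU/lb

27.3741 BTU/lb


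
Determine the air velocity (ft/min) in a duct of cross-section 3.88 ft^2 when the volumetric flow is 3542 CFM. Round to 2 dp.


V = 3542 / 3.88 = 912.89 ft/min

912.89 ft/min


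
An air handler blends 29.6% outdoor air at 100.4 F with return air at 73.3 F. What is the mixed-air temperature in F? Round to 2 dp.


T_mix = 73.3 + (29.6/100)*(100.4-73.3) = 81.32 F

81.32 F


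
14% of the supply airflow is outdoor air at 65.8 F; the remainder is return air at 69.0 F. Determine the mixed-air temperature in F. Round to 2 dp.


T_mix = 0.14*65.8 + 0.86*69.0 = 68.55 F

68.55 F


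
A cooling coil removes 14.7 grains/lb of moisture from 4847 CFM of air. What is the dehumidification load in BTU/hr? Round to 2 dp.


Q = 0.68 * 4847 * 14.7 = 48450.61 BTU/hr

48450.61 BTU/hr


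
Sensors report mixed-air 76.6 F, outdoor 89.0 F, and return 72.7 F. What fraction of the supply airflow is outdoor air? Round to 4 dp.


frac = (76.6 - 72.7) / (89.0 - 72.7) = 0.2393

0.2393


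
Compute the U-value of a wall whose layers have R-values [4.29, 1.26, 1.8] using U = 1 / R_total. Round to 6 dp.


R_total = 4.29 + 1.26 + 1.8 = 7.35
U = 1/7.35 = 0.136054

0.136054


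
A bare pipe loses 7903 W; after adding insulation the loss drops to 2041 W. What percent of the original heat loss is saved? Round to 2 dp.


Savings = ((7903-2041)/7903)*100 = 74.17 %

74.17 %


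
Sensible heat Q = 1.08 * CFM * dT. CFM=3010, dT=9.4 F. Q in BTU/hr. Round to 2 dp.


Q = 1.08 * 3010 * 9.4 = 30557.52 BTU/hr

30557.52 BTU/hr


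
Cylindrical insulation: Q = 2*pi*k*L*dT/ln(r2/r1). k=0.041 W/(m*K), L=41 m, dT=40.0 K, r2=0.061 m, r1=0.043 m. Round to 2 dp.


Q = 2*pi*0.041*41*40.0/ln(0.061/0.043) = 1208.22 W

1208.22 W


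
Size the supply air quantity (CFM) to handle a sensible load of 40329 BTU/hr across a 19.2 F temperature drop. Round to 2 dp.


CFM = 40329 / (1.08 * 19.2) = 1944.88

1944.88 CFM


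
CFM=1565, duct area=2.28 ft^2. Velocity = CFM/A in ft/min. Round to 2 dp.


V = 1565 / 2.28 = 686.40 ft/min

686.40 ft/min


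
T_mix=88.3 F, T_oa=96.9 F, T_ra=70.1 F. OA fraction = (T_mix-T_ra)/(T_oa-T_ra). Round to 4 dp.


frac = (88.3 - 70.1) / (96.9 - 70.1) = 0.6791

0.6791


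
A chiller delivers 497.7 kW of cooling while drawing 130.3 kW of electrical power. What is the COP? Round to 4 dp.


COP = 497.7 / 130.3 = 3.8196

3.8196


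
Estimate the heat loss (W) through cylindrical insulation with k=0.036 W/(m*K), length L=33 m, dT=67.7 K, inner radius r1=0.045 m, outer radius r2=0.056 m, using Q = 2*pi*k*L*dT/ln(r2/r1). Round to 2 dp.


Q = 2*pi*0.036*33*67.7/ln(0.056/0.045) = 2310.77 W

2310.77 W


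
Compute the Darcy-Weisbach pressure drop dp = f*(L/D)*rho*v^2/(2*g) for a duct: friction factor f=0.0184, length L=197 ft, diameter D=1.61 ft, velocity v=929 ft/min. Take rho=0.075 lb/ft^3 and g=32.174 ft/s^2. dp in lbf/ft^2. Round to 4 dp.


v_fps = 929/60 = 15.4833 ft/s
dp = 0.0184*(197/1.61)*0.075*15.4833^2/(2*32.174) = 0.6291 lbf/ft^2

0.6291 lbf/ft^2


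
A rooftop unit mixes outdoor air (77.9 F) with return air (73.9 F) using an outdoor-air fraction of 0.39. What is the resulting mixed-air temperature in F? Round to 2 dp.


T_mix = 0.39*77.9 + 0.61*73.9 = 75.46 F

75.46 F


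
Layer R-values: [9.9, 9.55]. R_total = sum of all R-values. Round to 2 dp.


R_total = 9.9 + 9.55 = 19.45

19.45


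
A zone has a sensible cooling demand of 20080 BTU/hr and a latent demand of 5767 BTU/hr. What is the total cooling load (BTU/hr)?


Qt = 20080 + 5767 = 25847 BTU/hr

25847 BTU/hr


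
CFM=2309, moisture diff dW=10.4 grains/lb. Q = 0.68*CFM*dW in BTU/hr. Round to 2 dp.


Q = 0.68 * 2309 * 10.4 = 16329.25 BTU/hr

16329.25 BTU/hr


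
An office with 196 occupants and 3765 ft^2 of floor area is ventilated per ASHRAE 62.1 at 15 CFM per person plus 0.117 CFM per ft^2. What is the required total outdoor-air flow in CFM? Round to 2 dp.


Total = 196*15 + 3765*0.117 = 3380.51 CFM

3380.51 CFM


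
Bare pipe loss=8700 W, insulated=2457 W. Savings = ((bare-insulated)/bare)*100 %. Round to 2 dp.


Savings = ((8700-2457)/8700)*100 = 71.76 %

71.76 %


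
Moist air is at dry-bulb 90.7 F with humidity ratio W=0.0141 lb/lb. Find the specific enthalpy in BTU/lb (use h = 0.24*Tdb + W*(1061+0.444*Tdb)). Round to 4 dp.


h = 0.24*90.7 + 0.0141*(1061+0.444*90.7) = 37.2959 BTU/lb

37.2959 BTU/lb


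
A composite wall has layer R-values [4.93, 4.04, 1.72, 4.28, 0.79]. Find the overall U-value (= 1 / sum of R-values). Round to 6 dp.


R_total = 4.93 + 4.04 + 1.72 + 4.28 + 0.79 = 15.76
U = 1/15.76 = 0.063452

0.063452


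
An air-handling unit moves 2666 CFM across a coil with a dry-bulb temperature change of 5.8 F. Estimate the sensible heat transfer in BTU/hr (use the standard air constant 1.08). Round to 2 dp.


Q = 1.08 * 2666 * 5.8 = 16699.82 BTU/hr

16699.82 BTU/hr


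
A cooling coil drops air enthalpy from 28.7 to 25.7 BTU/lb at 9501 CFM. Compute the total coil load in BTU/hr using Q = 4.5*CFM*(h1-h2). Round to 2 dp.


Q = 4.5 * 9501 * (28.7 - 25.7) = 128263.50 BTU/hr

128263.50 BTU/hr


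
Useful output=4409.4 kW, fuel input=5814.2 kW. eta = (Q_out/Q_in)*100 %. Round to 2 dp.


eta = (4409.4/5814.2)*100 = 75.84 %

75.84 %


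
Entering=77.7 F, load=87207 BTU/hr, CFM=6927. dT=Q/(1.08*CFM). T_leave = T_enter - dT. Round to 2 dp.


dT = 87207/(1.08*6927) = 11.6569
T_leave = 77.7 - 11.6569 = 66.04 F

66.04 F


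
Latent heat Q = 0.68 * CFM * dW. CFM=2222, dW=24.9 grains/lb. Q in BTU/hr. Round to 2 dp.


Q = 0.68 * 2222 * 24.9 = 37622.90 BTU/hr

37622.90 BTU/hr


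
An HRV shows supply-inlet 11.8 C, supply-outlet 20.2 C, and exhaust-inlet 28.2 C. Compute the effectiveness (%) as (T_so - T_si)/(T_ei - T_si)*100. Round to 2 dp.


eff = (20.2-11.8)/(28.2-11.8)*100 = 51.22 %

51.22 %


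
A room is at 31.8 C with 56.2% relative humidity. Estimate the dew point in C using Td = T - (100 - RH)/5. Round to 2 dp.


Td = 31.8 - (100-56.2)/5 = 23.04 C

23.04 C


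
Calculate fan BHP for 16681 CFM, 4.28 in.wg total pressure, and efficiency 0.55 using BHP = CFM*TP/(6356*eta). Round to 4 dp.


BHP = 16681 * 4.28 / (6356 * 0.55) = 20.4230 hp

20.4230 hp


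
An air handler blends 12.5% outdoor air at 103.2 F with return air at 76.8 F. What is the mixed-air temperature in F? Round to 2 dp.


T_mix = 76.8 + (12.5/100)*(103.2-76.8) = 80.10 F

80.10 F


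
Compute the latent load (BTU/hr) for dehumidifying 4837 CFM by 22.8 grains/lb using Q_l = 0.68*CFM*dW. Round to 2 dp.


Q = 0.68 * 4837 * 22.8 = 74992.85 BTU/hr

74992.85 BTU/hr


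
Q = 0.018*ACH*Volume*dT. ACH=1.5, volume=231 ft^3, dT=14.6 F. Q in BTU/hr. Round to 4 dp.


Q = 0.018 * 1.5 * 231 * 14.6 = 91.0602 BTU/hr

91.0602 BTU/hr


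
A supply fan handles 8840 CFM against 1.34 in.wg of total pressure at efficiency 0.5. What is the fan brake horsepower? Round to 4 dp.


BHP = 8840 * 1.34 / (6356 * 0.5) = 3.7274 hp

3.7274 hp


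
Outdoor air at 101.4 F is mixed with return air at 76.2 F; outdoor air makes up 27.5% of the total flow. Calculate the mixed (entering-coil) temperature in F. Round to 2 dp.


T_mix = 76.2 + (27.5/100)*(101.4-76.2) = 83.13 F

83.13 F


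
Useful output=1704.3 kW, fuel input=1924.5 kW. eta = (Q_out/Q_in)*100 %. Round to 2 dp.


eta = (1704.3/1924.5)*100 = 88.56 %

88.56 %


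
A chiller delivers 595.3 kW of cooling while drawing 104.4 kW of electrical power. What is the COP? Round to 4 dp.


COP = 595.3 / 104.4 = 5.7021

5.7021


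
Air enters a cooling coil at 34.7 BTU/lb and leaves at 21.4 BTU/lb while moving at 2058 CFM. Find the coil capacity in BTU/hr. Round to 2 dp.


Q = 4.5 * 2058 * (34.7 - 21.4) = 123171.30 BTU/hr

123171.30 BTU/hr


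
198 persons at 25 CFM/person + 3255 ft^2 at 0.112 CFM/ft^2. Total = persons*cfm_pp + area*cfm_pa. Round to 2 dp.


Total = 198*25 + 3255*0.112 = 5314.56 CFM

5314.56 CFM


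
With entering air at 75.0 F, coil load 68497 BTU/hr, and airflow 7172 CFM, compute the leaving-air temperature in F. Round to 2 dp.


dT = 68497/(1.08*7172) = 8.8432
T_leave = 75.0 - 8.8432 = 66.16 F

66.16 F


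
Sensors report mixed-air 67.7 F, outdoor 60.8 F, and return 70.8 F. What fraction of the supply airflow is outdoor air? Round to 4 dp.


frac = (67.7 - 70.8) / (60.8 - 70.8) = 0.3100

0.3100


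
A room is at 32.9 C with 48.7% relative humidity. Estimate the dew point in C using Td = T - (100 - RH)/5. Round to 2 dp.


Td = 32.9 - (100-48.7)/5 = 22.64 C

22.64 C


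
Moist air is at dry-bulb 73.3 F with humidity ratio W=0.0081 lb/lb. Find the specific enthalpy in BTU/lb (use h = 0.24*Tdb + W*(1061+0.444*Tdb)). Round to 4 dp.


h = 0.24*73.3 + 0.0081*(1061+0.444*73.3) = 26.4497 BTU/lb

26.4497 BTU/lb


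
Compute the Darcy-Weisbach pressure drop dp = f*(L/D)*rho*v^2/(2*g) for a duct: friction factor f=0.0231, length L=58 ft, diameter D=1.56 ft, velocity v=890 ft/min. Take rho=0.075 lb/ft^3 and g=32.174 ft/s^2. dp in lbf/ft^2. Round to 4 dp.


v_fps = 890/60 = 14.8333 ft/s
dp = 0.0231*(58/1.56)*0.075*14.8333^2/(2*32.174) = 0.2203 lbf/ft^2

0.2203 lbf/ft^2


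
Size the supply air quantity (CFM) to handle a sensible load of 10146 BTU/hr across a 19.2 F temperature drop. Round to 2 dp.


CFM = 10146 / (1.08 * 19.2) = 489.29

489.29 CFM


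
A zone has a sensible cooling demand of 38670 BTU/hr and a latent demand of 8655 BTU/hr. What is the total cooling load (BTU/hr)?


Qt = 38670 + 8655 = 47325 BTU/hr

47325 BTU/hr


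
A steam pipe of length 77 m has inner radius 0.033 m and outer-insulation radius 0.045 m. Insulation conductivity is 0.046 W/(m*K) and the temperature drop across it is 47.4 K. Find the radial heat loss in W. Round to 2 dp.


Q = 2*pi*0.046*77*47.4/ln(0.045/0.033) = 3401.17 W

3401.17 W


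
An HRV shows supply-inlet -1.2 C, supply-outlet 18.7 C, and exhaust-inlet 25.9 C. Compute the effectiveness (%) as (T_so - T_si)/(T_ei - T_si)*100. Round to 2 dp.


eff = (18.7-(-1.2))/(25.9-(-1.2))*100 = 73.43 %

73.43 %


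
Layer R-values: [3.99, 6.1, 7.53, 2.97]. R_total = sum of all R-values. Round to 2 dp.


R_total = 3.99 + 6.1 + 7.53 + 2.97 = 20.59

20.59


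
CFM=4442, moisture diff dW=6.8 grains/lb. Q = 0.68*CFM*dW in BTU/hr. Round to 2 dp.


Q = 0.68 * 4442 * 6.8 = 20539.81 BTU/hr

20539.81 BTU/hr


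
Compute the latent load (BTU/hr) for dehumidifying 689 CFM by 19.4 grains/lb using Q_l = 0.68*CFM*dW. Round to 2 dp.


Q = 0.68 * 689 * 19.4 = 9089.29 BTU/hr

9089.29 BTU/hr


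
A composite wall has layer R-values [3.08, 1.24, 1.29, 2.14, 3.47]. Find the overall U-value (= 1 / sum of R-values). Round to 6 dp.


R_total = 3.08 + 1.24 + 1.29 + 2.14 + 3.47 = 11.22
U = 1/11.22 = 0.089127

0.089127


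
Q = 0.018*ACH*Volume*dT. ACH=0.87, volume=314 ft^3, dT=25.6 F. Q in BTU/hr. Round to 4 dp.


Q = 0.018 * 0.87 * 314 * 25.6 = 125.8813 BTU/hr

125.8813 BTU/hr


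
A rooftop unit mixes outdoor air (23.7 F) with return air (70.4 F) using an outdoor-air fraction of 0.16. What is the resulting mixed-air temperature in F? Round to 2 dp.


T_mix = 0.16*23.7 + 0.84*70.4 = 62.93 F

62.93 F


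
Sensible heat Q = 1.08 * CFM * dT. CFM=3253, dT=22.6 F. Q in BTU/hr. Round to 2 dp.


Q = 1.08 * 3253 * 22.6 = 79399.22 BTU/hr

79399.22 BTU/hr


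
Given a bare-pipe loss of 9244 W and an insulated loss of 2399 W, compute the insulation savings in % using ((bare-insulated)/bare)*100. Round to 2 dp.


Savings = ((9244-2399)/9244)*100 = 74.05 %

74.05 %


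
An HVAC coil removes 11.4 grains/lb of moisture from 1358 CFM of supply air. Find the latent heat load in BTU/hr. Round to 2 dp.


Q = 0.68 * 1358 * 11.4 = 10527.22 BTU/hr

10527.22 BTU/hr


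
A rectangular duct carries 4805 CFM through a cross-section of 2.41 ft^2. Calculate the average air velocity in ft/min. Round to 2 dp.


V = 4805 / 2.41 = 1993.78 ft/min

1993.78 ft/min


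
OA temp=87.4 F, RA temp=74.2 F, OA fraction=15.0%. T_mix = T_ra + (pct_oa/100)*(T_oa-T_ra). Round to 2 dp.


T_mix = 74.2 + (15.0/100)*(87.4-74.2) = 76.18 F

76.18 F


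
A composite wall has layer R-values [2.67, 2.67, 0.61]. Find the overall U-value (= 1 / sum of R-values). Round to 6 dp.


R_total = 2.67 + 2.67 + 0.61 = 5.95
U = 1/5.95 = 0.168067

0.168067


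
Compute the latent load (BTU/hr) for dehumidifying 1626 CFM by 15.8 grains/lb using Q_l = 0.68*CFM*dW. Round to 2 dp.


Q = 0.68 * 1626 * 15.8 = 17469.74 BTU/hr

17469.74 BTU/hr


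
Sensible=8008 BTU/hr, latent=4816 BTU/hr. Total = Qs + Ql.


Qt = 8008 + 4816 = 12824 BTU/hr

12824 BTU/hr


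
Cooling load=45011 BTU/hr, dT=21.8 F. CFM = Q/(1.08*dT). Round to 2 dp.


CFM = 45011 / (1.08 * 21.8) = 1911.78

1911.78 CFM


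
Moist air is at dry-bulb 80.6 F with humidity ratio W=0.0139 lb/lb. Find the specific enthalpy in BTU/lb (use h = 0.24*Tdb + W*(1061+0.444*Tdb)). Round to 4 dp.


h = 0.24*80.6 + 0.0139*(1061+0.444*80.6) = 34.5893 BTU/lb

34.5893 BTU/lb


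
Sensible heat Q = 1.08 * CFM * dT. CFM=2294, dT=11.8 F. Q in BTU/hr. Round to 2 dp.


Q = 1.08 * 2294 * 11.8 = 29234.74 BTU/hr

29234.74 BTU/hr


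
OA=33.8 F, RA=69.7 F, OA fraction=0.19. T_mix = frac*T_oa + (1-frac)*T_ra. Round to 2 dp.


T_mix = 0.19*33.8 + 0.81*69.7 = 62.88 F

62.88 F


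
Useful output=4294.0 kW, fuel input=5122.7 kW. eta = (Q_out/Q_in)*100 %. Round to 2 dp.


eta = (4294.0/5122.7)*100 = 83.82 %

83.82 %


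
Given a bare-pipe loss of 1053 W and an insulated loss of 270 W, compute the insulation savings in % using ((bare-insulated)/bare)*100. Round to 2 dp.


Savings = ((1053-270)/1053)*100 = 74.36 %

74.36 %


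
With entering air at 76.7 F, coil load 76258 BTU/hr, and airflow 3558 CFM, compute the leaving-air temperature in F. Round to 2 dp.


dT = 76258/(1.08*3558) = 19.8452
T_leave = 76.7 - 19.8452 = 56.85 F

56.85 F


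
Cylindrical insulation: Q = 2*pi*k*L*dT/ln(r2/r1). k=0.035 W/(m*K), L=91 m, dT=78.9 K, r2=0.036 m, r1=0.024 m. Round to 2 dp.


Q = 2*pi*0.035*91*78.9/ln(0.036/0.024) = 3894.15 W

3894.15 W


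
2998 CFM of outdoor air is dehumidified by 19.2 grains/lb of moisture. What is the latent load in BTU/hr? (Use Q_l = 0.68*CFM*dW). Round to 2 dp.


Q = 0.68 * 2998 * 19.2 = 39141.89 BTU/hr

39141.89 BTU/hr


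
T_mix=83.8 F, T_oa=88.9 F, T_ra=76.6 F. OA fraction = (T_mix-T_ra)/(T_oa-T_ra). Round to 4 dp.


frac = (83.8 - 76.6) / (88.9 - 76.6) = 0.5854

0.5854


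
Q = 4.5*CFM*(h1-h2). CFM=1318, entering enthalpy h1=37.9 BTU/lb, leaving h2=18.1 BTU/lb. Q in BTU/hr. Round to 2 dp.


Q = 4.5 * 1318 * (37.9 - 18.1) = 117433.80 BTU/hr

117433.80 BTU/hr


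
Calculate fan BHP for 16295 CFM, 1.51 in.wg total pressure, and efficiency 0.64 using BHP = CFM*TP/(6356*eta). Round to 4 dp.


BHP = 16295 * 1.51 / (6356 * 0.64) = 6.0488 hp

6.0488 hp


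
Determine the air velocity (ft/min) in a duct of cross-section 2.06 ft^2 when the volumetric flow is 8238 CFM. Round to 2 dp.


V = 8238 / 2.06 = 3999.03 ft/min

3999.03 ft/min


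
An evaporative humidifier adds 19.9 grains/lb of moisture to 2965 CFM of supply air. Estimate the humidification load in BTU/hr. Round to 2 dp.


Q = 0.68 * 2965 * 19.9 = 40122.38 BTU/hr

40122.38 BTU/hr


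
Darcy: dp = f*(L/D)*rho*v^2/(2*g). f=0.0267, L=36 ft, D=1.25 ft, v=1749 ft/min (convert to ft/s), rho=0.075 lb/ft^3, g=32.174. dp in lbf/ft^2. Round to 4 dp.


v_fps = 1749/60 = 29.15 ft/s
dp = 0.0267*(36/1.25)*0.075*29.15^2/(2*32.174) = 0.7616 lbf/ft^2

0.7616 lbf/ft^2


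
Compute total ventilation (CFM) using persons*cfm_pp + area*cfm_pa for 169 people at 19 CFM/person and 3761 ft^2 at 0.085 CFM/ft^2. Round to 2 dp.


Total = 169*19 + 3761*0.085 = 3530.69 CFM

3530.69 CFM


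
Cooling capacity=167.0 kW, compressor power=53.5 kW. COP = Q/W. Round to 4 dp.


COP = 167.0 / 53.5 = 3.1215

3.1215


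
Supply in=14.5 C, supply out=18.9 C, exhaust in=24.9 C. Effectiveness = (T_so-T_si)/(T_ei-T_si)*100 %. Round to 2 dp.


eff = (18.9-14.5)/(24.9-14.5)*100 = 42.31 %

42.31 %


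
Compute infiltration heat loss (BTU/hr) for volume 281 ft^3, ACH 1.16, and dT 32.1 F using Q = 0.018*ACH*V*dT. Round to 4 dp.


Q = 0.018 * 1.16 * 281 * 32.1 = 188.3397 BTU/hr

188.3397 BTU/hr


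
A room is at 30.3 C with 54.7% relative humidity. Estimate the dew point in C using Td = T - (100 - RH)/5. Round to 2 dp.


Td = 30.3 - (100-54.7)/5 = 21.24 C

21.24 C


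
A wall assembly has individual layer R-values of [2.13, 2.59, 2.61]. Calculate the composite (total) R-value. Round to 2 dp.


R_total = 2.13 + 2.59 + 2.61 = 7.33

7.33


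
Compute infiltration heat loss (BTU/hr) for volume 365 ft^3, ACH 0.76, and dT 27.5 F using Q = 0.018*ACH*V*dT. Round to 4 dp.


Q = 0.018 * 0.76 * 365 * 27.5 = 137.3130 BTU/hr

137.3130 BTU/hr


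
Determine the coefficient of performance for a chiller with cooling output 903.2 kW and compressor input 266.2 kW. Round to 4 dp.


COP = 903.2 / 266.2 = 3.3929

3.3929


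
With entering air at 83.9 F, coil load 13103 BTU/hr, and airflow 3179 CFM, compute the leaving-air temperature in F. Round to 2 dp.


dT = 13103/(1.08*3179) = 3.8164
T_leave = 83.9 - 3.8164 = 80.08 F

80.08 F


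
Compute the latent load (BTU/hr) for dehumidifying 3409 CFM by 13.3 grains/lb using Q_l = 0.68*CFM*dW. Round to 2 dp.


Q = 0.68 * 3409 * 13.3 = 30831.00 BTU/hr

30831.00 BTU/hr


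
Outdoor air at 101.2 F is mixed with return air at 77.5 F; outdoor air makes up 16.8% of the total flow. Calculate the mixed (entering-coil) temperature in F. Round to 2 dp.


T_mix = 77.5 + (16.8/100)*(101.2-77.5) = 81.48 F

81.48 F


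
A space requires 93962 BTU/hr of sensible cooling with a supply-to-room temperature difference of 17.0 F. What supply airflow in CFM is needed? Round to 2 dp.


CFM = 93962 / (1.08 * 17.0) = 5117.76

5117.76 CFM


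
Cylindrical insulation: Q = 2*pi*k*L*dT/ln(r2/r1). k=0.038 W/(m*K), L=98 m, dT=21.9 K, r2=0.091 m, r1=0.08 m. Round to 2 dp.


Q = 2*pi*0.038*98*21.9/ln(0.091/0.08) = 3977.47 W

3977.47 W


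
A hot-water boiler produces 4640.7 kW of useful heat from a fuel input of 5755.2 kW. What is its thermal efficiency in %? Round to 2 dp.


eta = (4640.7/5755.2)*100 = 80.63 %

80.63 %


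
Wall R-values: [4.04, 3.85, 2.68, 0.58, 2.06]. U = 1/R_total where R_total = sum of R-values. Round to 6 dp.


R_total = 4.04 + 3.85 + 2.68 + 0.58 + 2.06 = 13.21
U = 1/13.21 = 0.075700

0.075700


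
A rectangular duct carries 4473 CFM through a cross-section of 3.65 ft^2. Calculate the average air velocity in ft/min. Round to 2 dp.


V = 4473 / 3.65 = 1225.48 ft/min

1225.48 ft/min


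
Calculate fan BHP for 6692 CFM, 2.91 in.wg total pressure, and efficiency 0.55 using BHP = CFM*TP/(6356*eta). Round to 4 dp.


BHP = 6692 * 2.91 / (6356 * 0.55) = 5.5706 hp

5.5706 hp


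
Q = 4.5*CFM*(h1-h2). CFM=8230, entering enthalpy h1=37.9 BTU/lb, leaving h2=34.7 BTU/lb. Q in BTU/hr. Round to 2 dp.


Q = 4.5 * 8230 * (37.9 - 34.7) = 118512.00 BTU/hr

118512.00 BTU/hr


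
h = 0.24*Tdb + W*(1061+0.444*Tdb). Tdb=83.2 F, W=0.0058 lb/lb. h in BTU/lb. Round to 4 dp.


h = 0.24*83.2 + 0.0058*(1061+0.444*83.2) = 26.3361 BTU/lb

26.3361 BTU/lb


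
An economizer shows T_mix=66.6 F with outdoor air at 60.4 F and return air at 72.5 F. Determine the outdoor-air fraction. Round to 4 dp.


frac = (66.6 - 72.5) / (60.4 - 72.5) = 0.4876

0.4876


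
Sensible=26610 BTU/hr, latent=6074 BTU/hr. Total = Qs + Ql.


Qt = 26610 + 6074 = 32684 BTU/hr

32684 BTU/hr


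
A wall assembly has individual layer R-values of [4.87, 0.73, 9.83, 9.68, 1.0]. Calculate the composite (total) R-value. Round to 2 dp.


R_total = 4.87 + 0.73 + 9.83 + 9.68 + 1.0 = 26.11

26.11


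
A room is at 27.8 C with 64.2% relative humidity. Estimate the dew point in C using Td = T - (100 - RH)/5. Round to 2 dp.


Td = 27.8 - (100-64.2)/5 = 20.64 C

20.64 C


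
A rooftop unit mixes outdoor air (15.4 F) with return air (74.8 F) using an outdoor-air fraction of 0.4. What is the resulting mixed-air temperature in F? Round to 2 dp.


T_mix = 0.4*15.4 + 0.6*74.8 = 51.04 F

51.04 F


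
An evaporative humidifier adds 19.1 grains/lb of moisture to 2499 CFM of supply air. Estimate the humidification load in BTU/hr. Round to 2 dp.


Q = 0.68 * 2499 * 19.1 = 32457.01 BTU/hr

32457.01 BTU/hr


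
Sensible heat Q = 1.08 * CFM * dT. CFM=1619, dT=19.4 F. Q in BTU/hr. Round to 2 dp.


Q = 1.08 * 1619 * 19.4 = 33921.29 BTU/hr

33921.29 BTU/hr


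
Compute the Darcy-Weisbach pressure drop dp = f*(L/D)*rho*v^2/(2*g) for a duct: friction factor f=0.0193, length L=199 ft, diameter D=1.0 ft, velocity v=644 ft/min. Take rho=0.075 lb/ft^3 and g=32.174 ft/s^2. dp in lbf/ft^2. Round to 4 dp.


v_fps = 644/60 = 10.7333 ft/s
dp = 0.0193*(199/1.0)*0.075*10.7333^2/(2*32.174) = 0.5157 lbf/ft^2

0.5157 lbf/ft^2
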